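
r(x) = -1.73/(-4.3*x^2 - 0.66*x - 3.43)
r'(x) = -1.73*(8.6*x + 0.66)/(-4.3*x^2 - 0.66*x - 3.43)^2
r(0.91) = 0.23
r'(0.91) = -0.25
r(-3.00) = 0.04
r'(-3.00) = 0.03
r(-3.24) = 0.04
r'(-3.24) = 0.02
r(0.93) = 0.22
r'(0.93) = -0.25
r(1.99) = 0.08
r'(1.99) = -0.06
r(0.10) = 0.49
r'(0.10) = -0.21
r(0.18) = 0.47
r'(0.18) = -0.28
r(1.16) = 0.17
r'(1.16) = -0.18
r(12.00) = 0.00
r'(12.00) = -0.00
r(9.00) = 0.00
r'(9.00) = -0.00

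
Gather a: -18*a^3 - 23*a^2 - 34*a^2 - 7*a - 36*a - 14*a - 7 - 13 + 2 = -18*a^3 - 57*a^2 - 57*a - 18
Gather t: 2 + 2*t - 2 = 2*t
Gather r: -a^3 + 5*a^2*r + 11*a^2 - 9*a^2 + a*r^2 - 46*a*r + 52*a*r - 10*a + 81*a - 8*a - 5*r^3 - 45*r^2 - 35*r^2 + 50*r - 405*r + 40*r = -a^3 + 2*a^2 + 63*a - 5*r^3 + r^2*(a - 80) + r*(5*a^2 + 6*a - 315)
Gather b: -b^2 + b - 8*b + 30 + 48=-b^2 - 7*b + 78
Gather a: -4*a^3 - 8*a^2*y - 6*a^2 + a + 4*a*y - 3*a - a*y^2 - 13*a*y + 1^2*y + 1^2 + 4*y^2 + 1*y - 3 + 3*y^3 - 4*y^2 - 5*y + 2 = -4*a^3 + a^2*(-8*y - 6) + a*(-y^2 - 9*y - 2) + 3*y^3 - 3*y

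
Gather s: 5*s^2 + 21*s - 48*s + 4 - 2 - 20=5*s^2 - 27*s - 18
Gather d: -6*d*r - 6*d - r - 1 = d*(-6*r - 6) - r - 1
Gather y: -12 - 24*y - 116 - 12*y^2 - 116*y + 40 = -12*y^2 - 140*y - 88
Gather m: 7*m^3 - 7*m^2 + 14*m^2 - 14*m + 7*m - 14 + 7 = 7*m^3 + 7*m^2 - 7*m - 7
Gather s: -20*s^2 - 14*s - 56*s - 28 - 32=-20*s^2 - 70*s - 60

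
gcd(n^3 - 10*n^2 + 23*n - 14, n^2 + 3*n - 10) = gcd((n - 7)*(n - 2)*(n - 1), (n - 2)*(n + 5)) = n - 2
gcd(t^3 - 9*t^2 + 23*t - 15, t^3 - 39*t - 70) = 1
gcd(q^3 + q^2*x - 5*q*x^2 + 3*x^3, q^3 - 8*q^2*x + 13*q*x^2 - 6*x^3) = q^2 - 2*q*x + x^2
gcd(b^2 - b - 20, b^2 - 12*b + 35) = b - 5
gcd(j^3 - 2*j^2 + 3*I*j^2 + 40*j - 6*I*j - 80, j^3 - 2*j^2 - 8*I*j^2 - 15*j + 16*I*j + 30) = j^2 + j*(-2 - 5*I) + 10*I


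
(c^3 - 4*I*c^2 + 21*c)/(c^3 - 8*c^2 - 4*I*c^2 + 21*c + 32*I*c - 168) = c/(c - 8)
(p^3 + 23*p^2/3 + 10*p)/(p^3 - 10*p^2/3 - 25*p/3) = (p + 6)/(p - 5)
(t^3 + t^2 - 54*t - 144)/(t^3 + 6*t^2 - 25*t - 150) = (t^2 - 5*t - 24)/(t^2 - 25)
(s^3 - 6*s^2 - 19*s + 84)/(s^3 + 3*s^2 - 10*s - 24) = (s - 7)/(s + 2)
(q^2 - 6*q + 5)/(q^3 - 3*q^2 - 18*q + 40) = (q - 1)/(q^2 + 2*q - 8)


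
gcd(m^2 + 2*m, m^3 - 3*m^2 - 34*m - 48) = m + 2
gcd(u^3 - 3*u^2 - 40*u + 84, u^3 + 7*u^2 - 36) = u^2 + 4*u - 12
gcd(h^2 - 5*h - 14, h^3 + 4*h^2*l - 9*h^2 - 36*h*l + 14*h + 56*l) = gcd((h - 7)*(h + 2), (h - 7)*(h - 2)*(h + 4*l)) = h - 7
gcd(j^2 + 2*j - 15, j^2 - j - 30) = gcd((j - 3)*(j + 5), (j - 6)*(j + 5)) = j + 5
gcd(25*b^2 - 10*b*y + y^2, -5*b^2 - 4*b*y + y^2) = -5*b + y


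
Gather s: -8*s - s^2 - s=-s^2 - 9*s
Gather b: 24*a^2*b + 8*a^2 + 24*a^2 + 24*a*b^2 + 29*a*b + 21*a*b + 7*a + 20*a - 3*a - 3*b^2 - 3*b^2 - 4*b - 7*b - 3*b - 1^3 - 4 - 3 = 32*a^2 + 24*a + b^2*(24*a - 6) + b*(24*a^2 + 50*a - 14) - 8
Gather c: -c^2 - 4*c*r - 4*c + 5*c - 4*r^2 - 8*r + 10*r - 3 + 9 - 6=-c^2 + c*(1 - 4*r) - 4*r^2 + 2*r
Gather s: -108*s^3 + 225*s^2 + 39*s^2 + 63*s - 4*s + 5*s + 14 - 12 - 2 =-108*s^3 + 264*s^2 + 64*s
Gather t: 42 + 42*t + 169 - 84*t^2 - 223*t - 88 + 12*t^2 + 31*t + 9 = -72*t^2 - 150*t + 132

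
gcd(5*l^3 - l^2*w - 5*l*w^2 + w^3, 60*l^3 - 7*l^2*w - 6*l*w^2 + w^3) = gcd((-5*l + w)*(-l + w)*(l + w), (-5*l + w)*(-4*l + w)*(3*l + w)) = -5*l + w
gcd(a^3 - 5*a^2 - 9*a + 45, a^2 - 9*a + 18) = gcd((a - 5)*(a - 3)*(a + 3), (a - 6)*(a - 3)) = a - 3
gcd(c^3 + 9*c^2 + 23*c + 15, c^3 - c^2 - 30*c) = c + 5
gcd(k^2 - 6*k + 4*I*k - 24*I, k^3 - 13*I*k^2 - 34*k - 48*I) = 1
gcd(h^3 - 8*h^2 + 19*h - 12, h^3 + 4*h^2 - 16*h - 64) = h - 4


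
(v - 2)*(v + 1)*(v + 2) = v^3 + v^2 - 4*v - 4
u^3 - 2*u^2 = u^2*(u - 2)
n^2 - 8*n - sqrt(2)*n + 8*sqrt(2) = (n - 8)*(n - sqrt(2))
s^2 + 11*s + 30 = (s + 5)*(s + 6)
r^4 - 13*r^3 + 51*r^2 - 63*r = r*(r - 7)*(r - 3)^2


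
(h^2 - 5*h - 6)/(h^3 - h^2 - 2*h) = (h - 6)/(h*(h - 2))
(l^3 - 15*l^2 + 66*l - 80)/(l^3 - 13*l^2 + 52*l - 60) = (l - 8)/(l - 6)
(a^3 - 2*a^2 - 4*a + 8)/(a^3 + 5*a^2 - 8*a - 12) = (a^2 - 4)/(a^2 + 7*a + 6)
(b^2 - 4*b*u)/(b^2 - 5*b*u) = (b - 4*u)/(b - 5*u)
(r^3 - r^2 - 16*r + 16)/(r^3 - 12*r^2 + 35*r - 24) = (r^2 - 16)/(r^2 - 11*r + 24)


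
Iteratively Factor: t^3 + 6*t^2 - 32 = (t + 4)*(t^2 + 2*t - 8) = (t - 2)*(t + 4)*(t + 4)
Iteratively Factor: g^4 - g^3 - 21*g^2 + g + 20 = (g - 5)*(g^3 + 4*g^2 - g - 4) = (g - 5)*(g + 4)*(g^2 - 1) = (g - 5)*(g - 1)*(g + 4)*(g + 1)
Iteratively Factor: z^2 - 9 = (z + 3)*(z - 3)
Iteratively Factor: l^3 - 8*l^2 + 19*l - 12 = (l - 3)*(l^2 - 5*l + 4) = (l - 4)*(l - 3)*(l - 1)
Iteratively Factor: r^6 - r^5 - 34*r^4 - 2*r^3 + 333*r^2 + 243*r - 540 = (r + 3)*(r^5 - 4*r^4 - 22*r^3 + 64*r^2 + 141*r - 180) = (r + 3)^2*(r^4 - 7*r^3 - r^2 + 67*r - 60) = (r + 3)^3*(r^3 - 10*r^2 + 29*r - 20) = (r - 4)*(r + 3)^3*(r^2 - 6*r + 5) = (r - 5)*(r - 4)*(r + 3)^3*(r - 1)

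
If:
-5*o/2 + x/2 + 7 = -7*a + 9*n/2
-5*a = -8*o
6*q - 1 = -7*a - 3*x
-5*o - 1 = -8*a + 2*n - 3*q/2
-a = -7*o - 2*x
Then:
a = 2224/1353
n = 4375/1353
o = 1390/1353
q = -1478/4059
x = -1251/451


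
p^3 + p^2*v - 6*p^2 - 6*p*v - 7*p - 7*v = (p - 7)*(p + 1)*(p + v)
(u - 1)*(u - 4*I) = u^2 - u - 4*I*u + 4*I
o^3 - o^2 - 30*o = o*(o - 6)*(o + 5)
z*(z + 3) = z^2 + 3*z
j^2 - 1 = (j - 1)*(j + 1)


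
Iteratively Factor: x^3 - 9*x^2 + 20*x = (x - 4)*(x^2 - 5*x) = x*(x - 4)*(x - 5)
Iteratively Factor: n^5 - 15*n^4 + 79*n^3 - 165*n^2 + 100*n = (n - 5)*(n^4 - 10*n^3 + 29*n^2 - 20*n) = (n - 5)*(n - 4)*(n^3 - 6*n^2 + 5*n) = n*(n - 5)*(n - 4)*(n^2 - 6*n + 5) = n*(n - 5)^2*(n - 4)*(n - 1)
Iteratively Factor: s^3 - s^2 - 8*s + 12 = (s + 3)*(s^2 - 4*s + 4) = (s - 2)*(s + 3)*(s - 2)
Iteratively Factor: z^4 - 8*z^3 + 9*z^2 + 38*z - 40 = (z - 5)*(z^3 - 3*z^2 - 6*z + 8) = (z - 5)*(z + 2)*(z^2 - 5*z + 4) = (z - 5)*(z - 4)*(z + 2)*(z - 1)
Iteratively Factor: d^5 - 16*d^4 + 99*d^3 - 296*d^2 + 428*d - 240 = (d - 4)*(d^4 - 12*d^3 + 51*d^2 - 92*d + 60) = (d - 5)*(d - 4)*(d^3 - 7*d^2 + 16*d - 12) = (d - 5)*(d - 4)*(d - 2)*(d^2 - 5*d + 6) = (d - 5)*(d - 4)*(d - 2)^2*(d - 3)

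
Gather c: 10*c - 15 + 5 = 10*c - 10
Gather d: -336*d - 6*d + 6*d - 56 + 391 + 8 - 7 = 336 - 336*d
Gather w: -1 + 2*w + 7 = 2*w + 6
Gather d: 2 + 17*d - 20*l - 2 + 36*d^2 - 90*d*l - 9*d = 36*d^2 + d*(8 - 90*l) - 20*l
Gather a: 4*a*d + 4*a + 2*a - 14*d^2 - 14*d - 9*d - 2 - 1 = a*(4*d + 6) - 14*d^2 - 23*d - 3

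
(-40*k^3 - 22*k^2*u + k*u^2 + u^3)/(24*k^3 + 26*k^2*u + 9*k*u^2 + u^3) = (-5*k + u)/(3*k + u)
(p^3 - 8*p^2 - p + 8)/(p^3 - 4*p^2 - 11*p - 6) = (p^2 - 9*p + 8)/(p^2 - 5*p - 6)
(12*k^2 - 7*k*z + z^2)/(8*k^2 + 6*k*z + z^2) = (12*k^2 - 7*k*z + z^2)/(8*k^2 + 6*k*z + z^2)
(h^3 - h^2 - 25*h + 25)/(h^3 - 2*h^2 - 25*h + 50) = (h - 1)/(h - 2)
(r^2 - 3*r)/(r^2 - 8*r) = (r - 3)/(r - 8)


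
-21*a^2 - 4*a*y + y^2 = (-7*a + y)*(3*a + y)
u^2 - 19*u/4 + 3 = (u - 4)*(u - 3/4)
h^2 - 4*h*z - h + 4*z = (h - 1)*(h - 4*z)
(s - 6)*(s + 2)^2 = s^3 - 2*s^2 - 20*s - 24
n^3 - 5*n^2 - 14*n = n*(n - 7)*(n + 2)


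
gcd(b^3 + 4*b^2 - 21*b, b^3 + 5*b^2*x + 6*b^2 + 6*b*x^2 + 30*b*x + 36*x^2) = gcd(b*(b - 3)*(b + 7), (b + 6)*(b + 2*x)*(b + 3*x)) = 1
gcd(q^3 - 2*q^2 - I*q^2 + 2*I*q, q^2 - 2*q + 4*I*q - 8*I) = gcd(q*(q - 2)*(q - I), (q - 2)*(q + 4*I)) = q - 2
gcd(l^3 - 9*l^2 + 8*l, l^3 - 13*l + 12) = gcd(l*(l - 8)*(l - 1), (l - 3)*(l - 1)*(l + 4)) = l - 1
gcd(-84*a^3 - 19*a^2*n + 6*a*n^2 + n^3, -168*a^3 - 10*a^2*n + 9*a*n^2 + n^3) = 28*a^2 - 3*a*n - n^2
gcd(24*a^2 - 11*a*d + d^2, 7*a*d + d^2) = 1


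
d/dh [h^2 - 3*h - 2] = 2*h - 3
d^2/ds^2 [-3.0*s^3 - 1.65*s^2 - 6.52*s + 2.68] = -18.0*s - 3.3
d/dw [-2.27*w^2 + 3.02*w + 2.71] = 3.02 - 4.54*w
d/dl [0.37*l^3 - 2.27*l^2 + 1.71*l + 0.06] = 1.11*l^2 - 4.54*l + 1.71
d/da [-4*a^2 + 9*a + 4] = 9 - 8*a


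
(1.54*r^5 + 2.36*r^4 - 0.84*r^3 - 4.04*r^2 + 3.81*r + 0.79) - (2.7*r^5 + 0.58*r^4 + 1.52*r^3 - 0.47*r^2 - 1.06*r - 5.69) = -1.16*r^5 + 1.78*r^4 - 2.36*r^3 - 3.57*r^2 + 4.87*r + 6.48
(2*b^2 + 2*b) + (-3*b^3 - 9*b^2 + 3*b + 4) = -3*b^3 - 7*b^2 + 5*b + 4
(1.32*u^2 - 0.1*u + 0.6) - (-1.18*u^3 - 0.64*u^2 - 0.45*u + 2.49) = 1.18*u^3 + 1.96*u^2 + 0.35*u - 1.89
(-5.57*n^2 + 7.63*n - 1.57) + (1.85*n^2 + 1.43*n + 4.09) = -3.72*n^2 + 9.06*n + 2.52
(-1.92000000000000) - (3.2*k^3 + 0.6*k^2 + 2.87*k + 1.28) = -3.2*k^3 - 0.6*k^2 - 2.87*k - 3.2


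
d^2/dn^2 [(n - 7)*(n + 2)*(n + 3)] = 6*n - 4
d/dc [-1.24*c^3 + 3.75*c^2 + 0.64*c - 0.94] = -3.72*c^2 + 7.5*c + 0.64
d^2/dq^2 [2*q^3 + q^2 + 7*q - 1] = 12*q + 2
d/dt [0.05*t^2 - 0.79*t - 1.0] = 0.1*t - 0.79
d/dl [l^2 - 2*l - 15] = 2*l - 2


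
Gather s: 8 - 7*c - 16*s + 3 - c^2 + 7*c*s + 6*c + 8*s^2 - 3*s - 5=-c^2 - c + 8*s^2 + s*(7*c - 19) + 6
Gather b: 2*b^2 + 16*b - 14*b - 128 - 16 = 2*b^2 + 2*b - 144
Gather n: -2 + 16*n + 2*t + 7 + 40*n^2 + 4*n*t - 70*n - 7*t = 40*n^2 + n*(4*t - 54) - 5*t + 5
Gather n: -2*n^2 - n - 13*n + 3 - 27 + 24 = -2*n^2 - 14*n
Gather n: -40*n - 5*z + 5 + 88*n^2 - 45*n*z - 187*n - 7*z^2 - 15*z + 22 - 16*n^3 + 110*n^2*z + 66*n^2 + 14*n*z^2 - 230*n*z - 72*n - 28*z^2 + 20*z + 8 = -16*n^3 + n^2*(110*z + 154) + n*(14*z^2 - 275*z - 299) - 35*z^2 + 35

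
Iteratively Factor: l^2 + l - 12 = (l + 4)*(l - 3)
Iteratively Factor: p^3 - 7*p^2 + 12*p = (p)*(p^2 - 7*p + 12) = p*(p - 3)*(p - 4)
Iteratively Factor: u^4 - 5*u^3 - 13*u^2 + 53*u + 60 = (u + 1)*(u^3 - 6*u^2 - 7*u + 60) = (u - 4)*(u + 1)*(u^2 - 2*u - 15) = (u - 4)*(u + 1)*(u + 3)*(u - 5)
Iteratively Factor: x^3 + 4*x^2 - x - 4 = (x - 1)*(x^2 + 5*x + 4) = (x - 1)*(x + 1)*(x + 4)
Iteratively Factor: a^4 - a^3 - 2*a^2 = (a)*(a^3 - a^2 - 2*a) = a*(a + 1)*(a^2 - 2*a) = a^2*(a + 1)*(a - 2)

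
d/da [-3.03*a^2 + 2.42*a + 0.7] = 2.42 - 6.06*a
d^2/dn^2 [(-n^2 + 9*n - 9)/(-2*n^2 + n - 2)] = 2*(-34*n^3 + 96*n^2 + 54*n - 41)/(8*n^6 - 12*n^5 + 30*n^4 - 25*n^3 + 30*n^2 - 12*n + 8)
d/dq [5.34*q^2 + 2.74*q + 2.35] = 10.68*q + 2.74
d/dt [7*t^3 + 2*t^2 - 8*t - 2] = 21*t^2 + 4*t - 8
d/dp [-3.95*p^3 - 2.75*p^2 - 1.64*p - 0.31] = -11.85*p^2 - 5.5*p - 1.64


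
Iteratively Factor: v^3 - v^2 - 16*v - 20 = (v + 2)*(v^2 - 3*v - 10) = (v - 5)*(v + 2)*(v + 2)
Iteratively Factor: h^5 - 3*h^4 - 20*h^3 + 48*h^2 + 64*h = (h)*(h^4 - 3*h^3 - 20*h^2 + 48*h + 64) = h*(h - 4)*(h^3 + h^2 - 16*h - 16) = h*(h - 4)^2*(h^2 + 5*h + 4) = h*(h - 4)^2*(h + 1)*(h + 4)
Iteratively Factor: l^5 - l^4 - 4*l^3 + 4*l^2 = (l - 2)*(l^4 + l^3 - 2*l^2) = l*(l - 2)*(l^3 + l^2 - 2*l) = l*(l - 2)*(l - 1)*(l^2 + 2*l) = l^2*(l - 2)*(l - 1)*(l + 2)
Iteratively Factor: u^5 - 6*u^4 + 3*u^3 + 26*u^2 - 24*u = (u - 3)*(u^4 - 3*u^3 - 6*u^2 + 8*u) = (u - 3)*(u + 2)*(u^3 - 5*u^2 + 4*u) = u*(u - 3)*(u + 2)*(u^2 - 5*u + 4) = u*(u - 3)*(u - 1)*(u + 2)*(u - 4)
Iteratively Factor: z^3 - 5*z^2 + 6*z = (z - 3)*(z^2 - 2*z) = z*(z - 3)*(z - 2)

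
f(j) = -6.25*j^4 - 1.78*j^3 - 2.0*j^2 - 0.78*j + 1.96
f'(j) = -25.0*j^3 - 5.34*j^2 - 4.0*j - 0.78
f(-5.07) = -3943.16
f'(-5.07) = 3140.33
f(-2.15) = -121.46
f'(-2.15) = 231.60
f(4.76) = -3447.58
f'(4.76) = -2837.07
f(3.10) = -649.91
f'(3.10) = -809.27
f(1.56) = -47.90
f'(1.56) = -114.93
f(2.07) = -138.76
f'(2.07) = -253.68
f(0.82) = -3.83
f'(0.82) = -21.43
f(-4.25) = -1933.29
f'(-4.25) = 1838.91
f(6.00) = -8559.20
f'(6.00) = -5617.02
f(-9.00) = -39861.65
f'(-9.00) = 17827.68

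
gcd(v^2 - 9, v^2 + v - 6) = v + 3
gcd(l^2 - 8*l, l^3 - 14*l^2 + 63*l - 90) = 1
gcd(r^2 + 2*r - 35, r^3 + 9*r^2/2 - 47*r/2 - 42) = r + 7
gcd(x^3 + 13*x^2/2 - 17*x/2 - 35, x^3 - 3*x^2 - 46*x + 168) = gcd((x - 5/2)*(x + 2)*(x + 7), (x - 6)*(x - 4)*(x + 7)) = x + 7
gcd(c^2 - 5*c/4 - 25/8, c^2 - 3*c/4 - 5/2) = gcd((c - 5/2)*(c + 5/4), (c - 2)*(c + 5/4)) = c + 5/4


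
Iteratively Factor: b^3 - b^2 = (b - 1)*(b^2) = b*(b - 1)*(b)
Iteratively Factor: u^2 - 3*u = (u - 3)*(u)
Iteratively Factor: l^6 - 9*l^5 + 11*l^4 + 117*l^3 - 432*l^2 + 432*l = (l)*(l^5 - 9*l^4 + 11*l^3 + 117*l^2 - 432*l + 432) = l*(l - 3)*(l^4 - 6*l^3 - 7*l^2 + 96*l - 144) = l*(l - 4)*(l - 3)*(l^3 - 2*l^2 - 15*l + 36) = l*(l - 4)*(l - 3)^2*(l^2 + l - 12) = l*(l - 4)*(l - 3)^2*(l + 4)*(l - 3)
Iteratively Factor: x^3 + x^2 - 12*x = (x - 3)*(x^2 + 4*x) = x*(x - 3)*(x + 4)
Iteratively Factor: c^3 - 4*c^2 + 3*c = (c - 3)*(c^2 - c) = (c - 3)*(c - 1)*(c)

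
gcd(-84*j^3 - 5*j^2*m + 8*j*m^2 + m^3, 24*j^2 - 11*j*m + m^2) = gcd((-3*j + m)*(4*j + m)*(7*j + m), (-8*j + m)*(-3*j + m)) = 3*j - m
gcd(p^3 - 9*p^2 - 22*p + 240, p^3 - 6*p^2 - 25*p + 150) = p^2 - p - 30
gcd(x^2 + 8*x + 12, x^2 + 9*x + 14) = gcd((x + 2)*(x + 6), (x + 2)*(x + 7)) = x + 2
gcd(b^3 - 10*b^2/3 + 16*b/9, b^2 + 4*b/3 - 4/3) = b - 2/3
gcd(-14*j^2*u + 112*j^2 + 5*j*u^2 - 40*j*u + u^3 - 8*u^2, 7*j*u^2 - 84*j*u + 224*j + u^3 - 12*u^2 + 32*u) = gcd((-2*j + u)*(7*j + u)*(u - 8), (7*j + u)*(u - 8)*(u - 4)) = 7*j*u - 56*j + u^2 - 8*u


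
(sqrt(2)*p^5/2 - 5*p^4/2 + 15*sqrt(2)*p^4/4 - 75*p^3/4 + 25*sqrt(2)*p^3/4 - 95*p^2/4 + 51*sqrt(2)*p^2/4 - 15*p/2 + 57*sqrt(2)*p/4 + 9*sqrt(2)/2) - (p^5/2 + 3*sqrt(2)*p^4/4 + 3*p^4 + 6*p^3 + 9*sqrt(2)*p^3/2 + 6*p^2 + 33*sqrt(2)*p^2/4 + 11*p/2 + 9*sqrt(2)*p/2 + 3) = -p^5/2 + sqrt(2)*p^5/2 - 11*p^4/2 + 3*sqrt(2)*p^4 - 99*p^3/4 + 7*sqrt(2)*p^3/4 - 119*p^2/4 + 9*sqrt(2)*p^2/2 - 13*p + 39*sqrt(2)*p/4 - 3 + 9*sqrt(2)/2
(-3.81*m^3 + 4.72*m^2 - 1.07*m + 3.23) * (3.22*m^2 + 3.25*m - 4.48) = -12.2682*m^5 + 2.8159*m^4 + 28.9634*m^3 - 14.2225*m^2 + 15.2911*m - 14.4704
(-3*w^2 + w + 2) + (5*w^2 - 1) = 2*w^2 + w + 1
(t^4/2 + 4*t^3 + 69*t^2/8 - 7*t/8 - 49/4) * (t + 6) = t^5/2 + 7*t^4 + 261*t^3/8 + 407*t^2/8 - 35*t/2 - 147/2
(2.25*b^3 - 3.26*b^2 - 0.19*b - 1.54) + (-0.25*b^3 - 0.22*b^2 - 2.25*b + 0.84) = 2.0*b^3 - 3.48*b^2 - 2.44*b - 0.7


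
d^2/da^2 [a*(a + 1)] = 2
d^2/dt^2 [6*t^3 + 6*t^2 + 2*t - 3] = 36*t + 12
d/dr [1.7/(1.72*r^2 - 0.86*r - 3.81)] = (1.462 - 5.848*r)/(-1.72*r^2 + 0.86*r + 3.81)^2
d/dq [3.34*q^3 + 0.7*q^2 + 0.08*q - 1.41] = 10.02*q^2 + 1.4*q + 0.08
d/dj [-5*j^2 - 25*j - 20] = -10*j - 25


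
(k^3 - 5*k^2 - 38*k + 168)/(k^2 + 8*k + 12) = (k^2 - 11*k + 28)/(k + 2)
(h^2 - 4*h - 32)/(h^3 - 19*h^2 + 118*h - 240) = (h + 4)/(h^2 - 11*h + 30)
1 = 1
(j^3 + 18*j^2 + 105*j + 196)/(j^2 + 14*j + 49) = j + 4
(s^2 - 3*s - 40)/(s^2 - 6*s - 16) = (s + 5)/(s + 2)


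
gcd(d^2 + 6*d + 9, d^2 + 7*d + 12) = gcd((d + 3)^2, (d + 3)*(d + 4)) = d + 3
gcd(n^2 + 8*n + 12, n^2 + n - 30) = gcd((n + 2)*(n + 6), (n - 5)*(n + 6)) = n + 6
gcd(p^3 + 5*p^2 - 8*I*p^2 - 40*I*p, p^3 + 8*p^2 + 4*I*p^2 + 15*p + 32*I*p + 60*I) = p + 5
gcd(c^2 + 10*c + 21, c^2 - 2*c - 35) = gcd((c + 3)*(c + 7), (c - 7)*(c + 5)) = 1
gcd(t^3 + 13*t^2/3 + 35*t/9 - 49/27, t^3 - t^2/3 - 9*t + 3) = t - 1/3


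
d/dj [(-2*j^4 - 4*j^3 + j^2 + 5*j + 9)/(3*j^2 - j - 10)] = (-12*j^5 - 6*j^4 + 88*j^3 + 104*j^2 - 74*j - 41)/(9*j^4 - 6*j^3 - 59*j^2 + 20*j + 100)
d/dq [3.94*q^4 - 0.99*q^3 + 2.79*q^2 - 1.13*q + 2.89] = 15.76*q^3 - 2.97*q^2 + 5.58*q - 1.13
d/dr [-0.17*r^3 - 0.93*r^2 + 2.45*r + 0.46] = -0.51*r^2 - 1.86*r + 2.45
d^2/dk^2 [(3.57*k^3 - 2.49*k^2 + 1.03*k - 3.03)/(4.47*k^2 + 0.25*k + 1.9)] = (1.13686837721616e-13*k^5 - 5.6843418860808e-14*k^4 - 13.467966*k^3 - 226.192842*k^2 + 4.52331*k + 32.13253)/(89.314623*k^6 + 14.985675*k^5 + 114.729255*k^4 + 12.755125*k^3 + 48.76635*k^2 + 2.7075*k + 6.859)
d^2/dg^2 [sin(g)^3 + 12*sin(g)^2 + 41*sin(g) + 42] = -9*sin(g)^3 - 48*sin(g)^2 - 35*sin(g) + 24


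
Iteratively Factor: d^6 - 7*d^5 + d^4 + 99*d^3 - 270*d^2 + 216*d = (d - 3)*(d^5 - 4*d^4 - 11*d^3 + 66*d^2 - 72*d) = (d - 3)^2*(d^4 - d^3 - 14*d^2 + 24*d) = d*(d - 3)^2*(d^3 - d^2 - 14*d + 24) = d*(d - 3)^2*(d + 4)*(d^2 - 5*d + 6) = d*(d - 3)^2*(d - 2)*(d + 4)*(d - 3)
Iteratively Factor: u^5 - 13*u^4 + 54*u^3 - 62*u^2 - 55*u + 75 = (u - 1)*(u^4 - 12*u^3 + 42*u^2 - 20*u - 75) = (u - 1)*(u + 1)*(u^3 - 13*u^2 + 55*u - 75) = (u - 5)*(u - 1)*(u + 1)*(u^2 - 8*u + 15) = (u - 5)^2*(u - 1)*(u + 1)*(u - 3)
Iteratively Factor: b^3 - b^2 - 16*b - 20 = (b - 5)*(b^2 + 4*b + 4) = (b - 5)*(b + 2)*(b + 2)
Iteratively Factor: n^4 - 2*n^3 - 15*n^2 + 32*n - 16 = (n - 1)*(n^3 - n^2 - 16*n + 16) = (n - 1)^2*(n^2 - 16) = (n - 1)^2*(n + 4)*(n - 4)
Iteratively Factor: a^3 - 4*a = (a + 2)*(a^2 - 2*a) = (a - 2)*(a + 2)*(a)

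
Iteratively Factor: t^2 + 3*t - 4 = (t + 4)*(t - 1)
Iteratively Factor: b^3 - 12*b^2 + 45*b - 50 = (b - 2)*(b^2 - 10*b + 25) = (b - 5)*(b - 2)*(b - 5)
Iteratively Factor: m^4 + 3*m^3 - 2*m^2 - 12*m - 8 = (m + 2)*(m^3 + m^2 - 4*m - 4) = (m - 2)*(m + 2)*(m^2 + 3*m + 2) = (m - 2)*(m + 1)*(m + 2)*(m + 2)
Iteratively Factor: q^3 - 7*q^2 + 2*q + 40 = (q + 2)*(q^2 - 9*q + 20) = (q - 4)*(q + 2)*(q - 5)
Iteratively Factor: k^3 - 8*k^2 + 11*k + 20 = (k - 5)*(k^2 - 3*k - 4) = (k - 5)*(k - 4)*(k + 1)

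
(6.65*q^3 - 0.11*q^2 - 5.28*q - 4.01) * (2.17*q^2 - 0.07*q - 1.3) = 14.4305*q^5 - 0.7042*q^4 - 20.0949*q^3 - 8.1891*q^2 + 7.1447*q + 5.213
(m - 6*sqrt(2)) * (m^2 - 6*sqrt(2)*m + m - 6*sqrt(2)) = m^3 - 12*sqrt(2)*m^2 + m^2 - 12*sqrt(2)*m + 72*m + 72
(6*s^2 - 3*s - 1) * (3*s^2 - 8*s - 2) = 18*s^4 - 57*s^3 + 9*s^2 + 14*s + 2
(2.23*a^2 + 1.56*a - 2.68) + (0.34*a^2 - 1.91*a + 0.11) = 2.57*a^2 - 0.35*a - 2.57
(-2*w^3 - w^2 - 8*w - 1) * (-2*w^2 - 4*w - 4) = 4*w^5 + 10*w^4 + 28*w^3 + 38*w^2 + 36*w + 4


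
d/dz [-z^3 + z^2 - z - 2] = -3*z^2 + 2*z - 1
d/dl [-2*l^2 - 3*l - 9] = -4*l - 3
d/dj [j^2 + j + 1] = 2*j + 1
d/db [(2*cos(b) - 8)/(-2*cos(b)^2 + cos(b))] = 4*(-sin(b) - 2*sin(b)/cos(b)^2 + 8*tan(b))/(2*cos(b) - 1)^2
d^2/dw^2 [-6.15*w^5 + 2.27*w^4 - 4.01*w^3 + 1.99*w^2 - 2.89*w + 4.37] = -123.0*w^3 + 27.24*w^2 - 24.06*w + 3.98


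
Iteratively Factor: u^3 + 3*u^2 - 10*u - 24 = (u + 2)*(u^2 + u - 12) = (u + 2)*(u + 4)*(u - 3)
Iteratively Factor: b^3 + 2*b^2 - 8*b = (b + 4)*(b^2 - 2*b) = b*(b + 4)*(b - 2)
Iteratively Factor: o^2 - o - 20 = (o + 4)*(o - 5)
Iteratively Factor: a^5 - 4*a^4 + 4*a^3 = (a - 2)*(a^4 - 2*a^3) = a*(a - 2)*(a^3 - 2*a^2) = a^2*(a - 2)*(a^2 - 2*a) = a^3*(a - 2)*(a - 2)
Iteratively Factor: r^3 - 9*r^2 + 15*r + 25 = (r - 5)*(r^2 - 4*r - 5) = (r - 5)*(r + 1)*(r - 5)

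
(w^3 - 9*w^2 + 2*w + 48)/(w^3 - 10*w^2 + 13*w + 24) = (w + 2)/(w + 1)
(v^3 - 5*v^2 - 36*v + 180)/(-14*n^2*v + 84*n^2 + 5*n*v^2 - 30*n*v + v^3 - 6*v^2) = (v^2 + v - 30)/(-14*n^2 + 5*n*v + v^2)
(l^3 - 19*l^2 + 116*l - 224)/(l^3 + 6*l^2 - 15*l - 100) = (l^2 - 15*l + 56)/(l^2 + 10*l + 25)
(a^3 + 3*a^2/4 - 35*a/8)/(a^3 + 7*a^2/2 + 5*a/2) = (a - 7/4)/(a + 1)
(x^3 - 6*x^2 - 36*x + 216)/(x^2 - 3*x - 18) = (x^2 - 36)/(x + 3)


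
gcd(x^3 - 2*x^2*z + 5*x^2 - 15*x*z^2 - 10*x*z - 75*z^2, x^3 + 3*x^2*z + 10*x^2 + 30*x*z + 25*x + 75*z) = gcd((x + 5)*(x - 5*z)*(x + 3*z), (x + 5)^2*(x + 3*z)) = x^2 + 3*x*z + 5*x + 15*z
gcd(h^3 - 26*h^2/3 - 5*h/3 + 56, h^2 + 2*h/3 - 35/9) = h + 7/3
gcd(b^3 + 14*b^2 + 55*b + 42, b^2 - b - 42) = b + 6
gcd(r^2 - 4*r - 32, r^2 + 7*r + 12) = r + 4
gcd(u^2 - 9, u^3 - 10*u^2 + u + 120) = u + 3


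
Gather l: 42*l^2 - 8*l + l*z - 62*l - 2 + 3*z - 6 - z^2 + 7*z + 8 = 42*l^2 + l*(z - 70) - z^2 + 10*z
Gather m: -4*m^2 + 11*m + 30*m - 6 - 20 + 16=-4*m^2 + 41*m - 10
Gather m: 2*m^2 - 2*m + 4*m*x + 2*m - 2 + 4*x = 2*m^2 + 4*m*x + 4*x - 2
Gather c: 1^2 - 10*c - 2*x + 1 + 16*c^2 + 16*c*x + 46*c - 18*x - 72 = 16*c^2 + c*(16*x + 36) - 20*x - 70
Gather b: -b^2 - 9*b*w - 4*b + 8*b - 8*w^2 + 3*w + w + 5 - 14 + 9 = -b^2 + b*(4 - 9*w) - 8*w^2 + 4*w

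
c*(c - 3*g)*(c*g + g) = c^3*g - 3*c^2*g^2 + c^2*g - 3*c*g^2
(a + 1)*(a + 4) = a^2 + 5*a + 4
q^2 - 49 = (q - 7)*(q + 7)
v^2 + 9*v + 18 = (v + 3)*(v + 6)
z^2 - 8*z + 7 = (z - 7)*(z - 1)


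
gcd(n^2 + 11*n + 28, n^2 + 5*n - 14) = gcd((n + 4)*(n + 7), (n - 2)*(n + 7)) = n + 7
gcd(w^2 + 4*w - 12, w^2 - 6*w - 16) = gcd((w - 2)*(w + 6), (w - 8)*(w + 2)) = 1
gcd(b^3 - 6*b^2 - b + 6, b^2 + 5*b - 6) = b - 1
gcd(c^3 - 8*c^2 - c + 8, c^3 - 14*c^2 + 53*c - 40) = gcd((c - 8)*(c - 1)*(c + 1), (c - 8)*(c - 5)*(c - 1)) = c^2 - 9*c + 8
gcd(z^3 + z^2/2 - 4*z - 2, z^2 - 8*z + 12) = z - 2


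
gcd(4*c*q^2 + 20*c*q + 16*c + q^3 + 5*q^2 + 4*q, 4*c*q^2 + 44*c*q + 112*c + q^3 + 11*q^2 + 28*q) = 4*c*q + 16*c + q^2 + 4*q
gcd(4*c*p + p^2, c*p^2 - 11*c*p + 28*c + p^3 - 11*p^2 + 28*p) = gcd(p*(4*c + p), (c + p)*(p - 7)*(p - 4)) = 1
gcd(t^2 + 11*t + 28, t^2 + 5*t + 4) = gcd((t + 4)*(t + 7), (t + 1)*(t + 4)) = t + 4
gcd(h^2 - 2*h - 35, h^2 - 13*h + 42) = h - 7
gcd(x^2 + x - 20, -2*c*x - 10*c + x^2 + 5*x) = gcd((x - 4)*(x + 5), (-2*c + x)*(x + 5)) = x + 5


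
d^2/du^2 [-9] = 0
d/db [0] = 0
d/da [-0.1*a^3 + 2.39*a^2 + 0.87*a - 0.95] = -0.3*a^2 + 4.78*a + 0.87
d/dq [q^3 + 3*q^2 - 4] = 3*q*(q + 2)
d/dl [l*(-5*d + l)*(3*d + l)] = -15*d^2 - 4*d*l + 3*l^2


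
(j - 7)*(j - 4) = j^2 - 11*j + 28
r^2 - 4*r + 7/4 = (r - 7/2)*(r - 1/2)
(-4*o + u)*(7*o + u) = -28*o^2 + 3*o*u + u^2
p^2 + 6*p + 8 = (p + 2)*(p + 4)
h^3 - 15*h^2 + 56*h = h*(h - 8)*(h - 7)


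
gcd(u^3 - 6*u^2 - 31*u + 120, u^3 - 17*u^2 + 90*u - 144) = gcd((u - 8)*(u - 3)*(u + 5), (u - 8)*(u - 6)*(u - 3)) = u^2 - 11*u + 24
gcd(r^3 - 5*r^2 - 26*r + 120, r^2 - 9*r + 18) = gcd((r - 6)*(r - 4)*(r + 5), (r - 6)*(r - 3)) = r - 6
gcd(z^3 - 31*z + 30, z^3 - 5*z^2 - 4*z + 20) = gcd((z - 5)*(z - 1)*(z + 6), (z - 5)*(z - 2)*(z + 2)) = z - 5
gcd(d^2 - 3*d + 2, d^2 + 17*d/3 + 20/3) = 1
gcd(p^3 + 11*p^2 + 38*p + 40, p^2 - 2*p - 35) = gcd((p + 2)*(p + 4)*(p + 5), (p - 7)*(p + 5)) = p + 5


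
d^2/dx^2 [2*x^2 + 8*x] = 4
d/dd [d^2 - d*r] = 2*d - r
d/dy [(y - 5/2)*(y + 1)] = 2*y - 3/2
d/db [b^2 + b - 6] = 2*b + 1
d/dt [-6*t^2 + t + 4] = 1 - 12*t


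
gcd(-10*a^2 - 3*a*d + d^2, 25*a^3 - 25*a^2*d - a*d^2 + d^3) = 5*a - d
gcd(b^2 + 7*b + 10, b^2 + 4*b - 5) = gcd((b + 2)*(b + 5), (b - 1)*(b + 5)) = b + 5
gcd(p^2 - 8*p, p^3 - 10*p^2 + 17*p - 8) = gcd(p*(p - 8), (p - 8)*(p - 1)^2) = p - 8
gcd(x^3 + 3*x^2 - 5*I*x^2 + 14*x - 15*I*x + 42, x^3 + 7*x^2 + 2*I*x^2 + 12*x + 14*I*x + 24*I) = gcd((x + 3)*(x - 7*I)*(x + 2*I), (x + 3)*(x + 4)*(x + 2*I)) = x^2 + x*(3 + 2*I) + 6*I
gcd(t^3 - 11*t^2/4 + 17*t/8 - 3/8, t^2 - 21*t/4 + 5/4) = t - 1/4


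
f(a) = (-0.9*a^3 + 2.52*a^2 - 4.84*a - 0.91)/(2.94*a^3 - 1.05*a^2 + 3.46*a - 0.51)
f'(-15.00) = -0.00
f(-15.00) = -0.36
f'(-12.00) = -0.01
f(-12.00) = -0.37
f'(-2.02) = -0.17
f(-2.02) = -0.74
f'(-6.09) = -0.03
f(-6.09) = -0.45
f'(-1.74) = -0.19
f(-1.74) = -0.79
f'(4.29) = -0.00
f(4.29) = -0.20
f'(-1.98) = -0.18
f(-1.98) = -0.74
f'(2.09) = 0.16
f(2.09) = -0.28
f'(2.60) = 0.06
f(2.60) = -0.23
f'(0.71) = 2.51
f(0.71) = -1.38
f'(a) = (-8.82*a^2 + 2.1*a - 3.46)*(-0.9*a^3 + 2.52*a^2 - 4.84*a - 0.91)/(2.94*a^3 - 1.05*a^2 + 3.46*a - 0.51)^2 + (-2.7*a^2 + 5.04*a - 4.84)/(2.94*a^3 - 1.05*a^2 + 3.46*a - 0.51) = (-6.4638*a^4 + 22.2312*a^3 + 13.0404*a^2 - 4.4814*a + 5.617)/(8.6436*a^6 - 6.174*a^5 + 21.4473*a^4 - 10.2648*a^3 + 13.0426*a^2 - 3.5292*a + 0.2601)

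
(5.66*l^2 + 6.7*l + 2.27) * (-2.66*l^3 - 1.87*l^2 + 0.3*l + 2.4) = -15.0556*l^5 - 28.4062*l^4 - 16.8692*l^3 + 11.3491*l^2 + 16.761*l + 5.448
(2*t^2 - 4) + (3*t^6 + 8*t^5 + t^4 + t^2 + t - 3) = 3*t^6 + 8*t^5 + t^4 + 3*t^2 + t - 7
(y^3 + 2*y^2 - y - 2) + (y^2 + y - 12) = y^3 + 3*y^2 - 14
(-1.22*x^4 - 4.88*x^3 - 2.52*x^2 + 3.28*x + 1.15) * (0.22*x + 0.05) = -0.2684*x^5 - 1.1346*x^4 - 0.7984*x^3 + 0.5956*x^2 + 0.417*x + 0.0575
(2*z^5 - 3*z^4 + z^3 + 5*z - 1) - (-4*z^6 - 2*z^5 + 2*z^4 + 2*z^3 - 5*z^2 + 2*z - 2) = 4*z^6 + 4*z^5 - 5*z^4 - z^3 + 5*z^2 + 3*z + 1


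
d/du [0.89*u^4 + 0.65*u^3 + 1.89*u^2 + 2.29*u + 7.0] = 3.56*u^3 + 1.95*u^2 + 3.78*u + 2.29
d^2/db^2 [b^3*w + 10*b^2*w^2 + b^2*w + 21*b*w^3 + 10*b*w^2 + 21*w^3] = 2*w*(3*b + 10*w + 1)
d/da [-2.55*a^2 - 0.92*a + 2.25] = -5.1*a - 0.92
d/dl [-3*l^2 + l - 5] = 1 - 6*l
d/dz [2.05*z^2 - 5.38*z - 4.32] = 4.1*z - 5.38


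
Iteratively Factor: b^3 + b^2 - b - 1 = (b + 1)*(b^2 - 1) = (b + 1)^2*(b - 1)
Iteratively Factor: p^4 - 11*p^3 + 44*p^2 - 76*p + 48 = (p - 4)*(p^3 - 7*p^2 + 16*p - 12) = (p - 4)*(p - 2)*(p^2 - 5*p + 6) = (p - 4)*(p - 3)*(p - 2)*(p - 2)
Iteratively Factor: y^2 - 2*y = (y)*(y - 2)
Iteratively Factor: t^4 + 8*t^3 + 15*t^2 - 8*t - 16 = (t + 4)*(t^3 + 4*t^2 - t - 4) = (t - 1)*(t + 4)*(t^2 + 5*t + 4) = (t - 1)*(t + 4)^2*(t + 1)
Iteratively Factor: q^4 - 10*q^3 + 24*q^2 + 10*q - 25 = (q - 5)*(q^3 - 5*q^2 - q + 5) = (q - 5)*(q - 1)*(q^2 - 4*q - 5) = (q - 5)*(q - 1)*(q + 1)*(q - 5)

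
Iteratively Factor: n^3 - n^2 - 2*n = (n + 1)*(n^2 - 2*n) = (n - 2)*(n + 1)*(n)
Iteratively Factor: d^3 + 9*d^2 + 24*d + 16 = (d + 1)*(d^2 + 8*d + 16) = (d + 1)*(d + 4)*(d + 4)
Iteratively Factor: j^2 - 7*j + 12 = (j - 3)*(j - 4)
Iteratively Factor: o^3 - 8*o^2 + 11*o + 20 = (o + 1)*(o^2 - 9*o + 20) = (o - 5)*(o + 1)*(o - 4)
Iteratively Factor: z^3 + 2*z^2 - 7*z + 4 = (z - 1)*(z^2 + 3*z - 4) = (z - 1)*(z + 4)*(z - 1)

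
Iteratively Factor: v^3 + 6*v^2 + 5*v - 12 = (v + 3)*(v^2 + 3*v - 4) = (v + 3)*(v + 4)*(v - 1)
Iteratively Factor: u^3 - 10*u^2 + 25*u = (u - 5)*(u^2 - 5*u) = u*(u - 5)*(u - 5)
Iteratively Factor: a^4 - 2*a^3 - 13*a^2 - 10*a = (a)*(a^3 - 2*a^2 - 13*a - 10) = a*(a + 2)*(a^2 - 4*a - 5) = a*(a + 1)*(a + 2)*(a - 5)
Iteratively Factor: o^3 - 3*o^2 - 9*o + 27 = (o + 3)*(o^2 - 6*o + 9) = (o - 3)*(o + 3)*(o - 3)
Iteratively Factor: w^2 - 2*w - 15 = (w + 3)*(w - 5)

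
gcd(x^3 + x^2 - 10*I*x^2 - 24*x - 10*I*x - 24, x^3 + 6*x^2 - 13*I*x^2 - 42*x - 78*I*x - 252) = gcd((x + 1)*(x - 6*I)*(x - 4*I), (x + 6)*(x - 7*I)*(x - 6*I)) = x - 6*I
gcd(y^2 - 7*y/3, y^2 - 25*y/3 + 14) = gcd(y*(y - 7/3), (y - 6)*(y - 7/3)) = y - 7/3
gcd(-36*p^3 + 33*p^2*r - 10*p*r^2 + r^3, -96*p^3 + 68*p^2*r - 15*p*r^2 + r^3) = 12*p^2 - 7*p*r + r^2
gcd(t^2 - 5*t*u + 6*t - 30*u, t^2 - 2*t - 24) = 1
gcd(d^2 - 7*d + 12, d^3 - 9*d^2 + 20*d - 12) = 1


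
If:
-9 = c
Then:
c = -9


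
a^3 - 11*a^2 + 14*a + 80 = (a - 8)*(a - 5)*(a + 2)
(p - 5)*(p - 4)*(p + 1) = p^3 - 8*p^2 + 11*p + 20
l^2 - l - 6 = (l - 3)*(l + 2)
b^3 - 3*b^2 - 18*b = b*(b - 6)*(b + 3)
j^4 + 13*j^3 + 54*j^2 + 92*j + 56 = (j + 2)^3*(j + 7)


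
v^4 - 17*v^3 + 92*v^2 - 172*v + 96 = (v - 8)*(v - 6)*(v - 2)*(v - 1)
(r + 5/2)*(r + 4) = r^2 + 13*r/2 + 10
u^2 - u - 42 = (u - 7)*(u + 6)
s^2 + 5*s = s*(s + 5)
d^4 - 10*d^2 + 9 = (d - 3)*(d - 1)*(d + 1)*(d + 3)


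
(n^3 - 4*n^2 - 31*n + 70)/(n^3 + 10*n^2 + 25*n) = (n^2 - 9*n + 14)/(n*(n + 5))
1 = 1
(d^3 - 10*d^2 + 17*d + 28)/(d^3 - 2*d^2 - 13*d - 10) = (d^2 - 11*d + 28)/(d^2 - 3*d - 10)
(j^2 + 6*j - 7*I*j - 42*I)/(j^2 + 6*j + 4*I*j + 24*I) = (j - 7*I)/(j + 4*I)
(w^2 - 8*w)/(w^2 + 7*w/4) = 4*(w - 8)/(4*w + 7)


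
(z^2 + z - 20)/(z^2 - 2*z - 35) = (z - 4)/(z - 7)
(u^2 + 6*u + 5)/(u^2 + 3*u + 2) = (u + 5)/(u + 2)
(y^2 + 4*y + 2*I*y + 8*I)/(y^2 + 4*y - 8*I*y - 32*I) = (y + 2*I)/(y - 8*I)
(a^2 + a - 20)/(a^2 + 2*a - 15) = (a - 4)/(a - 3)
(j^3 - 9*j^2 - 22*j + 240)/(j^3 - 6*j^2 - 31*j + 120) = (j - 6)/(j - 3)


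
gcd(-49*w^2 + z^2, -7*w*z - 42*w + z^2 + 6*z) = -7*w + z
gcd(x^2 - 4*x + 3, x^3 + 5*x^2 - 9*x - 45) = x - 3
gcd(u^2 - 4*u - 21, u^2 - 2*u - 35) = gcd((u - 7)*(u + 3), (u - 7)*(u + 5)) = u - 7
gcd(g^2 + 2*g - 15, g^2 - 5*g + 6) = g - 3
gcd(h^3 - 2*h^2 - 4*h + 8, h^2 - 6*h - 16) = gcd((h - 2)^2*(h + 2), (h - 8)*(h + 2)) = h + 2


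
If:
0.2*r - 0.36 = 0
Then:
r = 1.80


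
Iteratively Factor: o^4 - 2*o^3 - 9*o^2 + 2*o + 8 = (o - 4)*(o^3 + 2*o^2 - o - 2) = (o - 4)*(o + 1)*(o^2 + o - 2) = (o - 4)*(o - 1)*(o + 1)*(o + 2)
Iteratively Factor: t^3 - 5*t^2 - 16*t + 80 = (t - 4)*(t^2 - t - 20) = (t - 4)*(t + 4)*(t - 5)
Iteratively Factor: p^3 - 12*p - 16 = (p - 4)*(p^2 + 4*p + 4) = (p - 4)*(p + 2)*(p + 2)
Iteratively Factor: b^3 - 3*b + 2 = (b + 2)*(b^2 - 2*b + 1) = (b - 1)*(b + 2)*(b - 1)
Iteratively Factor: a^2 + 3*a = (a + 3)*(a)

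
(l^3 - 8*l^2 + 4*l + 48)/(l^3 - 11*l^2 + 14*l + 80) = (l^2 - 10*l + 24)/(l^2 - 13*l + 40)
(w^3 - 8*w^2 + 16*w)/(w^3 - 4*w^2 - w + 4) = w*(w - 4)/(w^2 - 1)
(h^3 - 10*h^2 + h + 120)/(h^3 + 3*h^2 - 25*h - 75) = (h - 8)/(h + 5)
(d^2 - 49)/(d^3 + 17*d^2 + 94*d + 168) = (d - 7)/(d^2 + 10*d + 24)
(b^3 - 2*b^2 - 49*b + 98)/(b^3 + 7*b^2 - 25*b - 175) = (b^2 - 9*b + 14)/(b^2 - 25)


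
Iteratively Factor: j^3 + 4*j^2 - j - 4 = (j + 1)*(j^2 + 3*j - 4) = (j - 1)*(j + 1)*(j + 4)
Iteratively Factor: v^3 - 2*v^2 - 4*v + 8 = (v - 2)*(v^2 - 4) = (v - 2)^2*(v + 2)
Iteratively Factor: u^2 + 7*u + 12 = (u + 3)*(u + 4)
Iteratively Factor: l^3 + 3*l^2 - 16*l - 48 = (l - 4)*(l^2 + 7*l + 12) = (l - 4)*(l + 4)*(l + 3)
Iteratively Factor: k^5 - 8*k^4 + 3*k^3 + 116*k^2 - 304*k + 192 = (k - 3)*(k^4 - 5*k^3 - 12*k^2 + 80*k - 64) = (k - 3)*(k + 4)*(k^3 - 9*k^2 + 24*k - 16) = (k - 3)*(k - 1)*(k + 4)*(k^2 - 8*k + 16) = (k - 4)*(k - 3)*(k - 1)*(k + 4)*(k - 4)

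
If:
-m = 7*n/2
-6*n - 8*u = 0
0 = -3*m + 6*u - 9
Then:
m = -21/4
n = 3/2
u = -9/8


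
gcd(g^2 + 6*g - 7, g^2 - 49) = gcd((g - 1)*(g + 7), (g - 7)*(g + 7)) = g + 7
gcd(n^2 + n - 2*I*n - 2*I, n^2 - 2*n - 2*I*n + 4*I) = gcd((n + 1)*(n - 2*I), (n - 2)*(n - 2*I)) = n - 2*I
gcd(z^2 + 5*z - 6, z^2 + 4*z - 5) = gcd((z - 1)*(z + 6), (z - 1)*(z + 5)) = z - 1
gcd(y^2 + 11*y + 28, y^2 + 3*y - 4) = y + 4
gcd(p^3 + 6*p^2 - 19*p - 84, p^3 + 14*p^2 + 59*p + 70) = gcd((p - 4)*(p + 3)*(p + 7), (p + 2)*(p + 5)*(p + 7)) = p + 7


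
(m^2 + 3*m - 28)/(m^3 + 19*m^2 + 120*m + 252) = (m - 4)/(m^2 + 12*m + 36)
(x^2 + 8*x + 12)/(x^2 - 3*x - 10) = (x + 6)/(x - 5)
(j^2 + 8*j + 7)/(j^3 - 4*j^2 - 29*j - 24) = (j + 7)/(j^2 - 5*j - 24)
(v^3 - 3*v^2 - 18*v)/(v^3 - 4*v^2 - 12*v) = (v + 3)/(v + 2)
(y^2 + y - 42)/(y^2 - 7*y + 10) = (y^2 + y - 42)/(y^2 - 7*y + 10)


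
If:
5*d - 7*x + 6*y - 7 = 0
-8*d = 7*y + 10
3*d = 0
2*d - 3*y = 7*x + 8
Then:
No Solution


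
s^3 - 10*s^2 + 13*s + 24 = (s - 8)*(s - 3)*(s + 1)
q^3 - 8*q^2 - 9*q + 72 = (q - 8)*(q - 3)*(q + 3)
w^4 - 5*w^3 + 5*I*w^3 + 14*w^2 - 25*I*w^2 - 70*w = w*(w - 5)*(w - 2*I)*(w + 7*I)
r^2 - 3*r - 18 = (r - 6)*(r + 3)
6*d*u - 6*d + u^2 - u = (6*d + u)*(u - 1)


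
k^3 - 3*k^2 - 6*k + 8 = (k - 4)*(k - 1)*(k + 2)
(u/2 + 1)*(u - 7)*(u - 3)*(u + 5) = u^4/2 - 3*u^3/2 - 39*u^2/2 + 47*u/2 + 105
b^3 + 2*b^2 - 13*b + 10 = (b - 2)*(b - 1)*(b + 5)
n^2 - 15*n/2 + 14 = (n - 4)*(n - 7/2)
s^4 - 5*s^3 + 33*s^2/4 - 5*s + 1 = (s - 2)^2*(s - 1/2)^2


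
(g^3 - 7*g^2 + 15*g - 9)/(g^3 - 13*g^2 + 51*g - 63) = (g - 1)/(g - 7)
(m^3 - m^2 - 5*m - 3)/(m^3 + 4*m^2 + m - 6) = (m^3 - m^2 - 5*m - 3)/(m^3 + 4*m^2 + m - 6)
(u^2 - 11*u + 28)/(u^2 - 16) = (u - 7)/(u + 4)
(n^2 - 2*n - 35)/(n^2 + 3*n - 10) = (n - 7)/(n - 2)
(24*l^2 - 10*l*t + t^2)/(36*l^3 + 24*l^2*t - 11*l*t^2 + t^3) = (-4*l + t)/(-6*l^2 - 5*l*t + t^2)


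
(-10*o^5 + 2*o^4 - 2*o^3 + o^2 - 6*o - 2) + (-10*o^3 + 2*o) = -10*o^5 + 2*o^4 - 12*o^3 + o^2 - 4*o - 2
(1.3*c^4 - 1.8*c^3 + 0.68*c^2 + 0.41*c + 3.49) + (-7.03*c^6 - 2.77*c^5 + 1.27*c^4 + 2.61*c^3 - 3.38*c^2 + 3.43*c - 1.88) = -7.03*c^6 - 2.77*c^5 + 2.57*c^4 + 0.81*c^3 - 2.7*c^2 + 3.84*c + 1.61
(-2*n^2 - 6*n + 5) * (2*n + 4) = -4*n^3 - 20*n^2 - 14*n + 20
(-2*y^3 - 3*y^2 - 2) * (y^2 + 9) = -2*y^5 - 3*y^4 - 18*y^3 - 29*y^2 - 18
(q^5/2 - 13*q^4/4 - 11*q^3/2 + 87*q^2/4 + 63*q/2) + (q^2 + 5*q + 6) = q^5/2 - 13*q^4/4 - 11*q^3/2 + 91*q^2/4 + 73*q/2 + 6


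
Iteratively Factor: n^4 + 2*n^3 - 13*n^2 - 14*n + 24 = (n - 1)*(n^3 + 3*n^2 - 10*n - 24) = (n - 1)*(n + 4)*(n^2 - n - 6) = (n - 1)*(n + 2)*(n + 4)*(n - 3)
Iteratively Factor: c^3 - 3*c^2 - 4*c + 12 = (c + 2)*(c^2 - 5*c + 6) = (c - 2)*(c + 2)*(c - 3)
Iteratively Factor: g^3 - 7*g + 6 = (g + 3)*(g^2 - 3*g + 2) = (g - 1)*(g + 3)*(g - 2)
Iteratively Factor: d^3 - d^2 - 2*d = (d + 1)*(d^2 - 2*d) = d*(d + 1)*(d - 2)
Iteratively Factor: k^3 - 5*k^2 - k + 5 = (k - 5)*(k^2 - 1) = (k - 5)*(k - 1)*(k + 1)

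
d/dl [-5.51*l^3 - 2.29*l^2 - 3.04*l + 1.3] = -16.53*l^2 - 4.58*l - 3.04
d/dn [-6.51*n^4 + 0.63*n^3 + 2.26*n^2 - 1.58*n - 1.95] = -26.04*n^3 + 1.89*n^2 + 4.52*n - 1.58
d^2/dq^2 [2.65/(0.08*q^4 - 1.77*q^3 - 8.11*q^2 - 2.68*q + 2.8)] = ((-2.544*q^2 + 28.143*q + 42.983)*(-0.08*q^4 + 1.77*q^3 + 8.11*q^2 + 2.68*q - 2.8) - 2.65*(-0.64*q^3 + 10.62*q^2 + 32.44*q + 5.36)*(-0.32*q^3 + 5.31*q^2 + 16.22*q + 2.68))/(-0.08*q^4 + 1.77*q^3 + 8.11*q^2 + 2.68*q - 2.8)^3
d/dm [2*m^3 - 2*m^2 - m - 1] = 6*m^2 - 4*m - 1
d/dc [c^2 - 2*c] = 2*c - 2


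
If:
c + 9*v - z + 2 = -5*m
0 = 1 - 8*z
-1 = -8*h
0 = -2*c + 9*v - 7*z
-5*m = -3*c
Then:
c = -11/24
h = 1/8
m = -11/40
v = -1/216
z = 1/8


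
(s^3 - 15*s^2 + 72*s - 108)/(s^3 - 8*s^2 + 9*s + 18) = (s - 6)/(s + 1)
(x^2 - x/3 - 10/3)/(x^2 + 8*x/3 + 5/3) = (x - 2)/(x + 1)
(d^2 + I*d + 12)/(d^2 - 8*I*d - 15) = (d + 4*I)/(d - 5*I)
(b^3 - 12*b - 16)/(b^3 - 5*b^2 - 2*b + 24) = (b + 2)/(b - 3)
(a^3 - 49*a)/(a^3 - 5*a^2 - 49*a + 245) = a/(a - 5)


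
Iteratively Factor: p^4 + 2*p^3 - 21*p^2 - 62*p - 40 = (p - 5)*(p^3 + 7*p^2 + 14*p + 8) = (p - 5)*(p + 1)*(p^2 + 6*p + 8) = (p - 5)*(p + 1)*(p + 4)*(p + 2)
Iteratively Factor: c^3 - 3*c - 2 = (c + 1)*(c^2 - c - 2) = (c + 1)^2*(c - 2)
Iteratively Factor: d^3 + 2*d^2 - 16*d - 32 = (d - 4)*(d^2 + 6*d + 8) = (d - 4)*(d + 4)*(d + 2)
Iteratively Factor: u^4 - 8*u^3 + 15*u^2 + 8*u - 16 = (u + 1)*(u^3 - 9*u^2 + 24*u - 16) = (u - 1)*(u + 1)*(u^2 - 8*u + 16) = (u - 4)*(u - 1)*(u + 1)*(u - 4)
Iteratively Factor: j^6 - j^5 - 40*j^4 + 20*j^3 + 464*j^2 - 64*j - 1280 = (j + 4)*(j^5 - 5*j^4 - 20*j^3 + 100*j^2 + 64*j - 320) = (j + 2)*(j + 4)*(j^4 - 7*j^3 - 6*j^2 + 112*j - 160) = (j + 2)*(j + 4)^2*(j^3 - 11*j^2 + 38*j - 40) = (j - 5)*(j + 2)*(j + 4)^2*(j^2 - 6*j + 8) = (j - 5)*(j - 2)*(j + 2)*(j + 4)^2*(j - 4)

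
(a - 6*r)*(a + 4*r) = a^2 - 2*a*r - 24*r^2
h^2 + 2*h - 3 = (h - 1)*(h + 3)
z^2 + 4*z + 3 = (z + 1)*(z + 3)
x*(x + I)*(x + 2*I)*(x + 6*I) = x^4 + 9*I*x^3 - 20*x^2 - 12*I*x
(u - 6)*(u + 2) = u^2 - 4*u - 12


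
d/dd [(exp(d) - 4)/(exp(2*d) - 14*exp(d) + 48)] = (-2*(exp(d) - 7)*(exp(d) - 4) + exp(2*d) - 14*exp(d) + 48)*exp(d)/(exp(2*d) - 14*exp(d) + 48)^2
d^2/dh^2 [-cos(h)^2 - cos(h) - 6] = cos(h) + 2*cos(2*h)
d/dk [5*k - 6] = 5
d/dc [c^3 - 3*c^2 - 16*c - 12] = 3*c^2 - 6*c - 16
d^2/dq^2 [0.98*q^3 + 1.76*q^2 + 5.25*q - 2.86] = 5.88*q + 3.52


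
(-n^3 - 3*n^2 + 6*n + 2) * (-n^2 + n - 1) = n^5 + 2*n^4 - 8*n^3 + 7*n^2 - 4*n - 2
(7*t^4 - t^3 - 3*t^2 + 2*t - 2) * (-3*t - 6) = -21*t^5 - 39*t^4 + 15*t^3 + 12*t^2 - 6*t + 12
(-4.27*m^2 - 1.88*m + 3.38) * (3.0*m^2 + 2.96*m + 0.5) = -12.81*m^4 - 18.2792*m^3 + 2.4402*m^2 + 9.0648*m + 1.69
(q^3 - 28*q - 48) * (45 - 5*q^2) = -5*q^5 + 185*q^3 + 240*q^2 - 1260*q - 2160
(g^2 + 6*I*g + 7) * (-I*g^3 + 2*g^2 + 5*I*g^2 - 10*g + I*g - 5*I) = -I*g^5 + 8*g^4 + 5*I*g^4 - 40*g^3 + 6*I*g^3 + 8*g^2 - 30*I*g^2 - 40*g + 7*I*g - 35*I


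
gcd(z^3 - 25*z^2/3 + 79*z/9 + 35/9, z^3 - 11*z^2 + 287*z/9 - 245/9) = z^2 - 26*z/3 + 35/3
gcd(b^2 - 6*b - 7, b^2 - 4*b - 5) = b + 1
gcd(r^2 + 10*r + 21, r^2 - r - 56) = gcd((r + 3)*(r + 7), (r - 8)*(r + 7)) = r + 7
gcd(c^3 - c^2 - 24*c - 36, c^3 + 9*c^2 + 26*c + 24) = c^2 + 5*c + 6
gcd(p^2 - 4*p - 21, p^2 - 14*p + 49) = p - 7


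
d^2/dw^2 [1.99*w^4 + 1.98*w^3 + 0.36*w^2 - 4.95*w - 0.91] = 23.88*w^2 + 11.88*w + 0.72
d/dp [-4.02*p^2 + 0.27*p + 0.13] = 0.27 - 8.04*p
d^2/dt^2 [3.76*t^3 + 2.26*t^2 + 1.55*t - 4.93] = 22.56*t + 4.52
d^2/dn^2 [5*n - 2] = 0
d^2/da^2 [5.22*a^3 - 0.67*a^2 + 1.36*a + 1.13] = 31.32*a - 1.34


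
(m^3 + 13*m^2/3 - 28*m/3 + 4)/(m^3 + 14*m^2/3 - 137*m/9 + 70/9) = 3*(m^2 + 5*m - 6)/(3*m^2 + 16*m - 35)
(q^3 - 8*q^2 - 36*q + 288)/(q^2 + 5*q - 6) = (q^2 - 14*q + 48)/(q - 1)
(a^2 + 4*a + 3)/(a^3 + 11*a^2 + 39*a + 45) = (a + 1)/(a^2 + 8*a + 15)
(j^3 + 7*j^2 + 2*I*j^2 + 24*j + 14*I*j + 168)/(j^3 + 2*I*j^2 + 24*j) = (j + 7)/j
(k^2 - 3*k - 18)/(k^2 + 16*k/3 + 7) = 3*(k - 6)/(3*k + 7)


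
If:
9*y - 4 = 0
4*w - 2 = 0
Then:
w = 1/2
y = 4/9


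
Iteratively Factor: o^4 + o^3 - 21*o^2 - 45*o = (o + 3)*(o^3 - 2*o^2 - 15*o) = o*(o + 3)*(o^2 - 2*o - 15) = o*(o - 5)*(o + 3)*(o + 3)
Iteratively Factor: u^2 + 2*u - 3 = (u + 3)*(u - 1)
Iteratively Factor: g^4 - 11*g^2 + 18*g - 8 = (g - 1)*(g^3 + g^2 - 10*g + 8) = (g - 1)^2*(g^2 + 2*g - 8) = (g - 2)*(g - 1)^2*(g + 4)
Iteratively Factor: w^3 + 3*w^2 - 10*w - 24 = (w - 3)*(w^2 + 6*w + 8) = (w - 3)*(w + 4)*(w + 2)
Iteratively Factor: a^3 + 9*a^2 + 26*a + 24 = (a + 3)*(a^2 + 6*a + 8) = (a + 3)*(a + 4)*(a + 2)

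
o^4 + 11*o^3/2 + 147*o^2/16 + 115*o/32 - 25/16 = (o - 1/4)*(o + 5/4)*(o + 2)*(o + 5/2)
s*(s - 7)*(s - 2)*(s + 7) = s^4 - 2*s^3 - 49*s^2 + 98*s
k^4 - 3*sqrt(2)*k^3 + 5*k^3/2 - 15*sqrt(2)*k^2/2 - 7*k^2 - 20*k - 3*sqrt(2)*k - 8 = (k + 1/2)*(k + 2)*(k - 4*sqrt(2))*(k + sqrt(2))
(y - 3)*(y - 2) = y^2 - 5*y + 6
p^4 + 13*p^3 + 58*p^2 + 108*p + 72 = (p + 2)^2*(p + 3)*(p + 6)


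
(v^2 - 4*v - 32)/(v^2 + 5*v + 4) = (v - 8)/(v + 1)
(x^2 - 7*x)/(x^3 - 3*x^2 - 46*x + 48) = x*(x - 7)/(x^3 - 3*x^2 - 46*x + 48)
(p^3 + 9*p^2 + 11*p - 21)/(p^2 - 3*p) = (p^3 + 9*p^2 + 11*p - 21)/(p*(p - 3))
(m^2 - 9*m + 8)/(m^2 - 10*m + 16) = (m - 1)/(m - 2)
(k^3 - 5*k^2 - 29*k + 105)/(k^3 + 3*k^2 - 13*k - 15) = (k - 7)/(k + 1)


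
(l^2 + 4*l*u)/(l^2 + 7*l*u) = (l + 4*u)/(l + 7*u)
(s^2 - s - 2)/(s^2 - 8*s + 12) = (s + 1)/(s - 6)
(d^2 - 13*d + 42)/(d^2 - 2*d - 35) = (d - 6)/(d + 5)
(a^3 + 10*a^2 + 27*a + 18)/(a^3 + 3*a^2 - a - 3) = (a + 6)/(a - 1)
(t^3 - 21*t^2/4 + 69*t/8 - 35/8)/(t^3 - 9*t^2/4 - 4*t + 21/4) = (8*t^2 - 34*t + 35)/(2*(4*t^2 - 5*t - 21))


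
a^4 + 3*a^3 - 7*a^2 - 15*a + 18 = (a - 2)*(a - 1)*(a + 3)^2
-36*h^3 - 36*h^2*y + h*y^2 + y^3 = (-6*h + y)*(h + y)*(6*h + y)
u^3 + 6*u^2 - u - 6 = (u - 1)*(u + 1)*(u + 6)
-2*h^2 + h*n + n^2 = (-h + n)*(2*h + n)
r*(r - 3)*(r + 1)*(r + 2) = r^4 - 7*r^2 - 6*r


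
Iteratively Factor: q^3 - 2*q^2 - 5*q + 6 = (q - 1)*(q^2 - q - 6) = (q - 1)*(q + 2)*(q - 3)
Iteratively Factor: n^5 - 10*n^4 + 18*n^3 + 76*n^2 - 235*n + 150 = (n + 3)*(n^4 - 13*n^3 + 57*n^2 - 95*n + 50) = (n - 1)*(n + 3)*(n^3 - 12*n^2 + 45*n - 50) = (n - 2)*(n - 1)*(n + 3)*(n^2 - 10*n + 25) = (n - 5)*(n - 2)*(n - 1)*(n + 3)*(n - 5)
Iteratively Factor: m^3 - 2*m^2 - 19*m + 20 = (m - 5)*(m^2 + 3*m - 4) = (m - 5)*(m + 4)*(m - 1)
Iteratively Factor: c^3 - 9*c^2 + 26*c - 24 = (c - 3)*(c^2 - 6*c + 8) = (c - 4)*(c - 3)*(c - 2)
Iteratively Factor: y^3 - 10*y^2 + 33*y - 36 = (y - 4)*(y^2 - 6*y + 9) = (y - 4)*(y - 3)*(y - 3)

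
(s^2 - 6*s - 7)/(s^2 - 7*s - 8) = (s - 7)/(s - 8)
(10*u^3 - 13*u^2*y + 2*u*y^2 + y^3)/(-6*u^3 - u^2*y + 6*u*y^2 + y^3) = (-10*u^2 + 3*u*y + y^2)/(6*u^2 + 7*u*y + y^2)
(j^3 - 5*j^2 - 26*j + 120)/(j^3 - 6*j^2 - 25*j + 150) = (j - 4)/(j - 5)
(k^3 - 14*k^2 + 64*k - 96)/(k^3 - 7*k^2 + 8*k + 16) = (k - 6)/(k + 1)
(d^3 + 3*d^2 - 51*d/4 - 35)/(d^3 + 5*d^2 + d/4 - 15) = (2*d - 7)/(2*d - 3)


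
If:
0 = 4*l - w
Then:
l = w/4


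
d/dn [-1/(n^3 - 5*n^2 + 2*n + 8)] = (3*n^2 - 10*n + 2)/(n^3 - 5*n^2 + 2*n + 8)^2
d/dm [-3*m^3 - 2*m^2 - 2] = m*(-9*m - 4)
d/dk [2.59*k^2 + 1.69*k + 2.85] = 5.18*k + 1.69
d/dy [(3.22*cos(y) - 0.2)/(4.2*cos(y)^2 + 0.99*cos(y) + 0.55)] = (13.524*cos(y)^2 - 1.68*cos(y) - 1.969)*sin(y)/(17.64*cos(y)^4 + 8.316*cos(y)^3 + 5.6001*cos(y)^2 + 1.089*cos(y) + 0.3025)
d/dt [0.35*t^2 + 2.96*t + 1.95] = 0.7*t + 2.96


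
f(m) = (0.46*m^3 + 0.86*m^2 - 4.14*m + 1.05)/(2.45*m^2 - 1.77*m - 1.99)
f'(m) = (1.77 - 4.9*m)*(0.46*m^3 + 0.86*m^2 - 4.14*m + 1.05)/(2.45*m^2 - 1.77*m - 1.99)^2 + (1.38*m^2 + 1.72*m - 4.14)/(2.45*m^2 - 1.77*m - 1.99) = (1.127*m^4 - 1.6284*m^3 + 5.8746*m^2 - 8.5678*m + 10.0971)/(6.0025*m^4 - 8.673*m^3 - 6.6181*m^2 + 7.0446*m + 3.9601)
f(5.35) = 1.26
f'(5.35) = 0.23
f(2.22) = 0.18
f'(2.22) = 0.78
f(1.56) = -1.30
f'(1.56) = 7.85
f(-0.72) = 7.76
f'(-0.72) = 65.77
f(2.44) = 0.33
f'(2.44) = 0.59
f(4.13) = 0.95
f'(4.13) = 0.27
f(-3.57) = 0.16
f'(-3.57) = 0.29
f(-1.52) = 1.21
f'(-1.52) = 1.20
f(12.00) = 2.64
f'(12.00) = 0.20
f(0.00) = -0.53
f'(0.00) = 2.55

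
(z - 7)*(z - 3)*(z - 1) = z^3 - 11*z^2 + 31*z - 21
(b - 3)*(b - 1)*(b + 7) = b^3 + 3*b^2 - 25*b + 21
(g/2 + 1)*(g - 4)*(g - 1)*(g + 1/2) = g^4/2 - 5*g^3/4 - 15*g^2/4 + 5*g/2 + 2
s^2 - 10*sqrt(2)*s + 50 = (s - 5*sqrt(2))^2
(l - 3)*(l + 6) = l^2 + 3*l - 18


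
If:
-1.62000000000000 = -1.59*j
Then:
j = 1.02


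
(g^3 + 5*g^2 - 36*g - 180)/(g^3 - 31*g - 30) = (g + 6)/(g + 1)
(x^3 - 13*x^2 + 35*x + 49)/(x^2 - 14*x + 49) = x + 1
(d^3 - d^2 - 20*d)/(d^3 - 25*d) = (d + 4)/(d + 5)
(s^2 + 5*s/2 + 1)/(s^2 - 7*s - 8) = (s^2 + 5*s/2 + 1)/(s^2 - 7*s - 8)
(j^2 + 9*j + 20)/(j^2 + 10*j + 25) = (j + 4)/(j + 5)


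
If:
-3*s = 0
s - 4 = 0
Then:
No Solution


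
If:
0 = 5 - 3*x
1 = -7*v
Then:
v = -1/7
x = 5/3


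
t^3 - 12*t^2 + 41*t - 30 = (t - 6)*(t - 5)*(t - 1)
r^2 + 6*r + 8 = (r + 2)*(r + 4)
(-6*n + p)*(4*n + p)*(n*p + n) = -24*n^3*p - 24*n^3 - 2*n^2*p^2 - 2*n^2*p + n*p^3 + n*p^2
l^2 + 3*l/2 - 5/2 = (l - 1)*(l + 5/2)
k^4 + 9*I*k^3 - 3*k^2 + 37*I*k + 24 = (k - I)^2*(k + 3*I)*(k + 8*I)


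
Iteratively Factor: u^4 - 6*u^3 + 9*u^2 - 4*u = (u - 1)*(u^3 - 5*u^2 + 4*u) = (u - 4)*(u - 1)*(u^2 - u) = (u - 4)*(u - 1)^2*(u)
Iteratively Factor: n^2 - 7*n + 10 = (n - 2)*(n - 5)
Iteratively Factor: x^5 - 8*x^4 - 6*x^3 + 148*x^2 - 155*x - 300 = (x - 5)*(x^4 - 3*x^3 - 21*x^2 + 43*x + 60) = (x - 5)*(x + 4)*(x^3 - 7*x^2 + 7*x + 15) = (x - 5)*(x + 1)*(x + 4)*(x^2 - 8*x + 15) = (x - 5)^2*(x + 1)*(x + 4)*(x - 3)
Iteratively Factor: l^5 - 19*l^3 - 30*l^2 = (l + 3)*(l^4 - 3*l^3 - 10*l^2) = l*(l + 3)*(l^3 - 3*l^2 - 10*l) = l^2*(l + 3)*(l^2 - 3*l - 10) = l^2*(l - 5)*(l + 3)*(l + 2)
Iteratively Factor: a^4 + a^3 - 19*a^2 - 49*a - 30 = (a + 2)*(a^3 - a^2 - 17*a - 15) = (a - 5)*(a + 2)*(a^2 + 4*a + 3) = (a - 5)*(a + 2)*(a + 3)*(a + 1)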